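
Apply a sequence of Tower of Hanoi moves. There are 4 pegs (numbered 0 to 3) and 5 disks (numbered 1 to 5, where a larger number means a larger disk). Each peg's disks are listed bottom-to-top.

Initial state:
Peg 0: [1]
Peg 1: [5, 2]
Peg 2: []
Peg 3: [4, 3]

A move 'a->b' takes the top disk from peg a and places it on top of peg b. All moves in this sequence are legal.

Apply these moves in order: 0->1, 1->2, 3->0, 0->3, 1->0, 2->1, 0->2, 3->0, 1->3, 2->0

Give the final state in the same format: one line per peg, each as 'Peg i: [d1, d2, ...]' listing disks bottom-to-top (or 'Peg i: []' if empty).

Answer: Peg 0: [3, 2]
Peg 1: [5]
Peg 2: []
Peg 3: [4, 1]

Derivation:
After move 1 (0->1):
Peg 0: []
Peg 1: [5, 2, 1]
Peg 2: []
Peg 3: [4, 3]

After move 2 (1->2):
Peg 0: []
Peg 1: [5, 2]
Peg 2: [1]
Peg 3: [4, 3]

After move 3 (3->0):
Peg 0: [3]
Peg 1: [5, 2]
Peg 2: [1]
Peg 3: [4]

After move 4 (0->3):
Peg 0: []
Peg 1: [5, 2]
Peg 2: [1]
Peg 3: [4, 3]

After move 5 (1->0):
Peg 0: [2]
Peg 1: [5]
Peg 2: [1]
Peg 3: [4, 3]

After move 6 (2->1):
Peg 0: [2]
Peg 1: [5, 1]
Peg 2: []
Peg 3: [4, 3]

After move 7 (0->2):
Peg 0: []
Peg 1: [5, 1]
Peg 2: [2]
Peg 3: [4, 3]

After move 8 (3->0):
Peg 0: [3]
Peg 1: [5, 1]
Peg 2: [2]
Peg 3: [4]

After move 9 (1->3):
Peg 0: [3]
Peg 1: [5]
Peg 2: [2]
Peg 3: [4, 1]

After move 10 (2->0):
Peg 0: [3, 2]
Peg 1: [5]
Peg 2: []
Peg 3: [4, 1]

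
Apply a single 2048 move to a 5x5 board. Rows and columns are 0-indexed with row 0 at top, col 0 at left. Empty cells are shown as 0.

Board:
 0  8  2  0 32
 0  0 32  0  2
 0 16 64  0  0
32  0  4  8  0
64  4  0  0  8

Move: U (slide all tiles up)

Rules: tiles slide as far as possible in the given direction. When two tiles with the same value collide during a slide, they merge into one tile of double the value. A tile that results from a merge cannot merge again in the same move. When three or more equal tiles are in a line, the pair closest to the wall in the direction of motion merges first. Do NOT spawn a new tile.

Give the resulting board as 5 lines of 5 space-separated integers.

Answer: 32  8  2  8 32
64 16 32  0  2
 0  4 64  0  8
 0  0  4  0  0
 0  0  0  0  0

Derivation:
Slide up:
col 0: [0, 0, 0, 32, 64] -> [32, 64, 0, 0, 0]
col 1: [8, 0, 16, 0, 4] -> [8, 16, 4, 0, 0]
col 2: [2, 32, 64, 4, 0] -> [2, 32, 64, 4, 0]
col 3: [0, 0, 0, 8, 0] -> [8, 0, 0, 0, 0]
col 4: [32, 2, 0, 0, 8] -> [32, 2, 8, 0, 0]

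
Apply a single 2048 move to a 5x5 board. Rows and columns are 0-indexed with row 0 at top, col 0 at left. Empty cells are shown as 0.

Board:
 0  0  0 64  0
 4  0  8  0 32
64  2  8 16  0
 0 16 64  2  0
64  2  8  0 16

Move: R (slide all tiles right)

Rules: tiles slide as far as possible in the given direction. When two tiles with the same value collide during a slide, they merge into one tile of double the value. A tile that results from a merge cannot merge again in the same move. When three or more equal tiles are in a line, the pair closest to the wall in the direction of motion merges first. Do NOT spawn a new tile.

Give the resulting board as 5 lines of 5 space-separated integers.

Answer:  0  0  0  0 64
 0  0  4  8 32
 0 64  2  8 16
 0  0 16 64  2
 0 64  2  8 16

Derivation:
Slide right:
row 0: [0, 0, 0, 64, 0] -> [0, 0, 0, 0, 64]
row 1: [4, 0, 8, 0, 32] -> [0, 0, 4, 8, 32]
row 2: [64, 2, 8, 16, 0] -> [0, 64, 2, 8, 16]
row 3: [0, 16, 64, 2, 0] -> [0, 0, 16, 64, 2]
row 4: [64, 2, 8, 0, 16] -> [0, 64, 2, 8, 16]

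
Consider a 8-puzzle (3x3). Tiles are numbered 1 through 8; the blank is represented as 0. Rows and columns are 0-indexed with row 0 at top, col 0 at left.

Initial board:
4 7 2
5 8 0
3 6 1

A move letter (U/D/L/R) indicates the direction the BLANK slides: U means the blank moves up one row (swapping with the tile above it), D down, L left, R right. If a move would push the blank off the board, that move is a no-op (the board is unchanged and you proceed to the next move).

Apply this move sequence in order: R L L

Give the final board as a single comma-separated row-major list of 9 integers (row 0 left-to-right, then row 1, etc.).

After move 1 (R):
4 7 2
5 8 0
3 6 1

After move 2 (L):
4 7 2
5 0 8
3 6 1

After move 3 (L):
4 7 2
0 5 8
3 6 1

Answer: 4, 7, 2, 0, 5, 8, 3, 6, 1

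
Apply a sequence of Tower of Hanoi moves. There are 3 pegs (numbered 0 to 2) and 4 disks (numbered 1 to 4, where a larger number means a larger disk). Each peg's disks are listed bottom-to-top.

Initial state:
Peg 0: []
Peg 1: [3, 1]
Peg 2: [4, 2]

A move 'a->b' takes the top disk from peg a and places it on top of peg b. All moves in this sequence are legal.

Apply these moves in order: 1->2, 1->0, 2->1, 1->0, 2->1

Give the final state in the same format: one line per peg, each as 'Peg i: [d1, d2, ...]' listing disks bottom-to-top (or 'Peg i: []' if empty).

Answer: Peg 0: [3, 1]
Peg 1: [2]
Peg 2: [4]

Derivation:
After move 1 (1->2):
Peg 0: []
Peg 1: [3]
Peg 2: [4, 2, 1]

After move 2 (1->0):
Peg 0: [3]
Peg 1: []
Peg 2: [4, 2, 1]

After move 3 (2->1):
Peg 0: [3]
Peg 1: [1]
Peg 2: [4, 2]

After move 4 (1->0):
Peg 0: [3, 1]
Peg 1: []
Peg 2: [4, 2]

After move 5 (2->1):
Peg 0: [3, 1]
Peg 1: [2]
Peg 2: [4]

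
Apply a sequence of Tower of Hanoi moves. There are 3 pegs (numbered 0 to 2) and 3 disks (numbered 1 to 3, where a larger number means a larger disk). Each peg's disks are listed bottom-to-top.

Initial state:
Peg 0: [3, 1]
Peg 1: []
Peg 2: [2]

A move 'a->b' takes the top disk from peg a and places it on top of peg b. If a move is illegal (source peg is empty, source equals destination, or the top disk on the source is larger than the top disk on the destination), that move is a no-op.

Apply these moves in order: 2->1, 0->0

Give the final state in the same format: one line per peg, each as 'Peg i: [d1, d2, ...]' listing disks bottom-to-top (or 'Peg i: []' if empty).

After move 1 (2->1):
Peg 0: [3, 1]
Peg 1: [2]
Peg 2: []

After move 2 (0->0):
Peg 0: [3, 1]
Peg 1: [2]
Peg 2: []

Answer: Peg 0: [3, 1]
Peg 1: [2]
Peg 2: []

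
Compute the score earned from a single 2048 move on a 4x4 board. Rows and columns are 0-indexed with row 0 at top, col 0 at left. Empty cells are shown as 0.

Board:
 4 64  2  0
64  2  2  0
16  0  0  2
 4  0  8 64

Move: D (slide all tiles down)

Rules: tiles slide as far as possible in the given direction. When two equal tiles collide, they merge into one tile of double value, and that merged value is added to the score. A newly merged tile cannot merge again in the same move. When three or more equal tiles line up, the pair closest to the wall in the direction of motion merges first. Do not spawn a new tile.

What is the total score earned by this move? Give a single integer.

Slide down:
col 0: [4, 64, 16, 4] -> [4, 64, 16, 4]  score +0 (running 0)
col 1: [64, 2, 0, 0] -> [0, 0, 64, 2]  score +0 (running 0)
col 2: [2, 2, 0, 8] -> [0, 0, 4, 8]  score +4 (running 4)
col 3: [0, 0, 2, 64] -> [0, 0, 2, 64]  score +0 (running 4)
Board after move:
 4  0  0  0
64  0  0  0
16 64  4  2
 4  2  8 64

Answer: 4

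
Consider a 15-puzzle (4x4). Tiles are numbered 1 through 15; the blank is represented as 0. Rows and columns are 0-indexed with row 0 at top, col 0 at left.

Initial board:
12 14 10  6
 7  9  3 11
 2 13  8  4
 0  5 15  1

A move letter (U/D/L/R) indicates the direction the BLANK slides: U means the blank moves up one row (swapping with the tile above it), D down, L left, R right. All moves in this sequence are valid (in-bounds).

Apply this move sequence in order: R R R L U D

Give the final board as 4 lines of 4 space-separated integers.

After move 1 (R):
12 14 10  6
 7  9  3 11
 2 13  8  4
 5  0 15  1

After move 2 (R):
12 14 10  6
 7  9  3 11
 2 13  8  4
 5 15  0  1

After move 3 (R):
12 14 10  6
 7  9  3 11
 2 13  8  4
 5 15  1  0

After move 4 (L):
12 14 10  6
 7  9  3 11
 2 13  8  4
 5 15  0  1

After move 5 (U):
12 14 10  6
 7  9  3 11
 2 13  0  4
 5 15  8  1

After move 6 (D):
12 14 10  6
 7  9  3 11
 2 13  8  4
 5 15  0  1

Answer: 12 14 10  6
 7  9  3 11
 2 13  8  4
 5 15  0  1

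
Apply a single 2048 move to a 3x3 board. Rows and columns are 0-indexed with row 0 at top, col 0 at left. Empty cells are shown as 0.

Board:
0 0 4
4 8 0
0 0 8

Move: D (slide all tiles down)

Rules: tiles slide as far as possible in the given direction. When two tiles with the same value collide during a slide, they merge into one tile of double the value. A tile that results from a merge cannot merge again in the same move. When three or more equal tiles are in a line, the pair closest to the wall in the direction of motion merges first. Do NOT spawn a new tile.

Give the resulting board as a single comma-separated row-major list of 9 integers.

Slide down:
col 0: [0, 4, 0] -> [0, 0, 4]
col 1: [0, 8, 0] -> [0, 0, 8]
col 2: [4, 0, 8] -> [0, 4, 8]

Answer: 0, 0, 0, 0, 0, 4, 4, 8, 8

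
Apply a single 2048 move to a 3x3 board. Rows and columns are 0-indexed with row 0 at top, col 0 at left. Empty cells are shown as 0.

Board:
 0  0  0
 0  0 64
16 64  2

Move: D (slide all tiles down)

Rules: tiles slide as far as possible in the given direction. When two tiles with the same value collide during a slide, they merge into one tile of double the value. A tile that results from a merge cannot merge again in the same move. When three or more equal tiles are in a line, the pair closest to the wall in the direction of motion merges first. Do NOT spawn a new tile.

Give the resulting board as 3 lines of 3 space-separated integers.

Answer:  0  0  0
 0  0 64
16 64  2

Derivation:
Slide down:
col 0: [0, 0, 16] -> [0, 0, 16]
col 1: [0, 0, 64] -> [0, 0, 64]
col 2: [0, 64, 2] -> [0, 64, 2]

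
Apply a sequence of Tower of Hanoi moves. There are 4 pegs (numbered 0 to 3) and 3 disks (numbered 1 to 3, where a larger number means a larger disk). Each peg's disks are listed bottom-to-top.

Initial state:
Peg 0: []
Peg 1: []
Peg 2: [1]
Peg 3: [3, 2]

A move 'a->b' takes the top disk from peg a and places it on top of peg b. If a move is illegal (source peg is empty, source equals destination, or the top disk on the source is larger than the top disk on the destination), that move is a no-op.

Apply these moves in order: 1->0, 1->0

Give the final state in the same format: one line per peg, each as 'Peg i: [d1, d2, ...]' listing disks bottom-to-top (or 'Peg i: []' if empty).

Answer: Peg 0: []
Peg 1: []
Peg 2: [1]
Peg 3: [3, 2]

Derivation:
After move 1 (1->0):
Peg 0: []
Peg 1: []
Peg 2: [1]
Peg 3: [3, 2]

After move 2 (1->0):
Peg 0: []
Peg 1: []
Peg 2: [1]
Peg 3: [3, 2]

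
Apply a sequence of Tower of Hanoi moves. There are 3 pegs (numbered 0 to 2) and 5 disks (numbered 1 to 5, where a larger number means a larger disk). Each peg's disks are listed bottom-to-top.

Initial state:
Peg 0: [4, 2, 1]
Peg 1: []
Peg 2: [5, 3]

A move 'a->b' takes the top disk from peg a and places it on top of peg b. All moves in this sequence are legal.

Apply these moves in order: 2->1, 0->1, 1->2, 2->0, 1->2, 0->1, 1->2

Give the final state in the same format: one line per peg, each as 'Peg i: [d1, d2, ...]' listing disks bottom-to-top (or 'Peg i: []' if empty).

Answer: Peg 0: [4, 2]
Peg 1: []
Peg 2: [5, 3, 1]

Derivation:
After move 1 (2->1):
Peg 0: [4, 2, 1]
Peg 1: [3]
Peg 2: [5]

After move 2 (0->1):
Peg 0: [4, 2]
Peg 1: [3, 1]
Peg 2: [5]

After move 3 (1->2):
Peg 0: [4, 2]
Peg 1: [3]
Peg 2: [5, 1]

After move 4 (2->0):
Peg 0: [4, 2, 1]
Peg 1: [3]
Peg 2: [5]

After move 5 (1->2):
Peg 0: [4, 2, 1]
Peg 1: []
Peg 2: [5, 3]

After move 6 (0->1):
Peg 0: [4, 2]
Peg 1: [1]
Peg 2: [5, 3]

After move 7 (1->2):
Peg 0: [4, 2]
Peg 1: []
Peg 2: [5, 3, 1]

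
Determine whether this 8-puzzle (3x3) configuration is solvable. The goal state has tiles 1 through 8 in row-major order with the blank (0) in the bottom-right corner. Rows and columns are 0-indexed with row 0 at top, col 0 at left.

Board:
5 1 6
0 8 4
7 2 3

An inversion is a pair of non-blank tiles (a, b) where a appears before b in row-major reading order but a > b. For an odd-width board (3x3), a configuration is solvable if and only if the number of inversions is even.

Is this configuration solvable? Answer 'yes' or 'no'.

Answer: no

Derivation:
Inversions (pairs i<j in row-major order where tile[i] > tile[j] > 0): 15
15 is odd, so the puzzle is not solvable.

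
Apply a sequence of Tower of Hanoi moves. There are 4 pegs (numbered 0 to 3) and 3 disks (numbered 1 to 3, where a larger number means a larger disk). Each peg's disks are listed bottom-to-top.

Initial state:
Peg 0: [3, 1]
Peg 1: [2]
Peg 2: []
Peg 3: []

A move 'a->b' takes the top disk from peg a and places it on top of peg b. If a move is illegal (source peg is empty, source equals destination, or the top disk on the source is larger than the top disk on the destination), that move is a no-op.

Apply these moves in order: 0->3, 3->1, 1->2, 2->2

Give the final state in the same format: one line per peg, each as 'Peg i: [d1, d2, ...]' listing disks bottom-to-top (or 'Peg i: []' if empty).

After move 1 (0->3):
Peg 0: [3]
Peg 1: [2]
Peg 2: []
Peg 3: [1]

After move 2 (3->1):
Peg 0: [3]
Peg 1: [2, 1]
Peg 2: []
Peg 3: []

After move 3 (1->2):
Peg 0: [3]
Peg 1: [2]
Peg 2: [1]
Peg 3: []

After move 4 (2->2):
Peg 0: [3]
Peg 1: [2]
Peg 2: [1]
Peg 3: []

Answer: Peg 0: [3]
Peg 1: [2]
Peg 2: [1]
Peg 3: []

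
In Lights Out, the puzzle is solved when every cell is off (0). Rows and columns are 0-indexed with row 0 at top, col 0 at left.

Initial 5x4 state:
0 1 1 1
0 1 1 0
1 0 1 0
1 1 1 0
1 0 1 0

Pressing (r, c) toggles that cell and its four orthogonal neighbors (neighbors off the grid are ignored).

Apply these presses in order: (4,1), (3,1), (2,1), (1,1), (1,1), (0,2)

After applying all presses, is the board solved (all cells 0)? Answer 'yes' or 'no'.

Answer: yes

Derivation:
After press 1 at (4,1):
0 1 1 1
0 1 1 0
1 0 1 0
1 0 1 0
0 1 0 0

After press 2 at (3,1):
0 1 1 1
0 1 1 0
1 1 1 0
0 1 0 0
0 0 0 0

After press 3 at (2,1):
0 1 1 1
0 0 1 0
0 0 0 0
0 0 0 0
0 0 0 0

After press 4 at (1,1):
0 0 1 1
1 1 0 0
0 1 0 0
0 0 0 0
0 0 0 0

After press 5 at (1,1):
0 1 1 1
0 0 1 0
0 0 0 0
0 0 0 0
0 0 0 0

After press 6 at (0,2):
0 0 0 0
0 0 0 0
0 0 0 0
0 0 0 0
0 0 0 0

Lights still on: 0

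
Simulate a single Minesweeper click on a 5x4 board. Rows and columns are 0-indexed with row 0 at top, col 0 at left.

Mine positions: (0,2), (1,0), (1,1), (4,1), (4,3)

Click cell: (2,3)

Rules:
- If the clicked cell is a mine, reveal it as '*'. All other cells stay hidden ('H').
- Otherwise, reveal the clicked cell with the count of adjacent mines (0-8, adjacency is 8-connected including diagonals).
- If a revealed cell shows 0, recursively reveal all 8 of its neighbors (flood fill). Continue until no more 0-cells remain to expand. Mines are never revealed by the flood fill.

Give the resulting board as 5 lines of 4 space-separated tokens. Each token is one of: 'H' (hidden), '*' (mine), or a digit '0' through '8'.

H H H H
H H 2 1
H H 1 0
H H 2 1
H H H H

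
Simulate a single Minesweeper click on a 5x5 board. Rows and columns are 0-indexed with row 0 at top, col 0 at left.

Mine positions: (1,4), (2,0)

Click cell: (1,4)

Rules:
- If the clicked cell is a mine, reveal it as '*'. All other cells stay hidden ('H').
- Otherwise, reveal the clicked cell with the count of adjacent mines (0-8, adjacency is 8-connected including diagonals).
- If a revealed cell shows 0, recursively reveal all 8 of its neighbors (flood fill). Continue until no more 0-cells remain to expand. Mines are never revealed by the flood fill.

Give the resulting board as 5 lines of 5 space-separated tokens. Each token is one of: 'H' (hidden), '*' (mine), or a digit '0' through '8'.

H H H H H
H H H H *
H H H H H
H H H H H
H H H H H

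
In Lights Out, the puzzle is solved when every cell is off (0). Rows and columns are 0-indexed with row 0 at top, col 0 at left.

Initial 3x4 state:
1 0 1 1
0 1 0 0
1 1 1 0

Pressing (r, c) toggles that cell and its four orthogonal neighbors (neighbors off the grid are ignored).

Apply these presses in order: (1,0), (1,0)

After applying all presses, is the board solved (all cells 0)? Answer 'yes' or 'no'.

After press 1 at (1,0):
0 0 1 1
1 0 0 0
0 1 1 0

After press 2 at (1,0):
1 0 1 1
0 1 0 0
1 1 1 0

Lights still on: 7

Answer: no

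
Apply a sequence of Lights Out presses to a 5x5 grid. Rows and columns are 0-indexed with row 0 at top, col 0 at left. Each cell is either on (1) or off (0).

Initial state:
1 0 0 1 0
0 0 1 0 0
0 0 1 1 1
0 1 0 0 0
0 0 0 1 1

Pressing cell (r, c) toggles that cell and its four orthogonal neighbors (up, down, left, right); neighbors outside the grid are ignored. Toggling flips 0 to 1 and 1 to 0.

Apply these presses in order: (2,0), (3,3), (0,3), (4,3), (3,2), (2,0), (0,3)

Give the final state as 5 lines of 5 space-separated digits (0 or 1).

Answer: 1 0 0 1 0
0 0 1 0 0
0 0 0 0 1
0 0 0 1 1
0 0 0 1 0

Derivation:
After press 1 at (2,0):
1 0 0 1 0
1 0 1 0 0
1 1 1 1 1
1 1 0 0 0
0 0 0 1 1

After press 2 at (3,3):
1 0 0 1 0
1 0 1 0 0
1 1 1 0 1
1 1 1 1 1
0 0 0 0 1

After press 3 at (0,3):
1 0 1 0 1
1 0 1 1 0
1 1 1 0 1
1 1 1 1 1
0 0 0 0 1

After press 4 at (4,3):
1 0 1 0 1
1 0 1 1 0
1 1 1 0 1
1 1 1 0 1
0 0 1 1 0

After press 5 at (3,2):
1 0 1 0 1
1 0 1 1 0
1 1 0 0 1
1 0 0 1 1
0 0 0 1 0

After press 6 at (2,0):
1 0 1 0 1
0 0 1 1 0
0 0 0 0 1
0 0 0 1 1
0 0 0 1 0

After press 7 at (0,3):
1 0 0 1 0
0 0 1 0 0
0 0 0 0 1
0 0 0 1 1
0 0 0 1 0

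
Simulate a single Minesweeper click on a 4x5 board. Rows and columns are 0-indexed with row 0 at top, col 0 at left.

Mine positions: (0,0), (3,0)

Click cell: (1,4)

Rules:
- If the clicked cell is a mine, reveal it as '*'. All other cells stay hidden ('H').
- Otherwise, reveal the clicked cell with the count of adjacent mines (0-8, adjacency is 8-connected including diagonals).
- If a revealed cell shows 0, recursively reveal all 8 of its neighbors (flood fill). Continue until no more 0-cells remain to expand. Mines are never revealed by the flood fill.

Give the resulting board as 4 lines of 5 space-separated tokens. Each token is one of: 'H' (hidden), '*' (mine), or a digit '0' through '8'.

H 1 0 0 0
H 1 0 0 0
H 1 0 0 0
H 1 0 0 0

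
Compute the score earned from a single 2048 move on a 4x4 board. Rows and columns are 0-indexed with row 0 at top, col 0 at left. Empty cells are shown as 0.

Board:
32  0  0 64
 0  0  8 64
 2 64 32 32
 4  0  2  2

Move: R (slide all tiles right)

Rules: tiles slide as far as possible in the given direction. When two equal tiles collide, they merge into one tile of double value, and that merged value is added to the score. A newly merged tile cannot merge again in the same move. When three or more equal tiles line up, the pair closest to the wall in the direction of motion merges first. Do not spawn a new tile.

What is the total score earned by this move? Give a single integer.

Answer: 68

Derivation:
Slide right:
row 0: [32, 0, 0, 64] -> [0, 0, 32, 64]  score +0 (running 0)
row 1: [0, 0, 8, 64] -> [0, 0, 8, 64]  score +0 (running 0)
row 2: [2, 64, 32, 32] -> [0, 2, 64, 64]  score +64 (running 64)
row 3: [4, 0, 2, 2] -> [0, 0, 4, 4]  score +4 (running 68)
Board after move:
 0  0 32 64
 0  0  8 64
 0  2 64 64
 0  0  4  4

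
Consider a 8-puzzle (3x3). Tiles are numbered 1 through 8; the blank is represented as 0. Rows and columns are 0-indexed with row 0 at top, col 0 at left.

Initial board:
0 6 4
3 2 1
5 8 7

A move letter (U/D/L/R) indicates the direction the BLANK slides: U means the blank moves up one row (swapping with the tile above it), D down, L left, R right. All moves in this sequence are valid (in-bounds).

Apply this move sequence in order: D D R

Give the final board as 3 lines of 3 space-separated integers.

Answer: 3 6 4
5 2 1
8 0 7

Derivation:
After move 1 (D):
3 6 4
0 2 1
5 8 7

After move 2 (D):
3 6 4
5 2 1
0 8 7

After move 3 (R):
3 6 4
5 2 1
8 0 7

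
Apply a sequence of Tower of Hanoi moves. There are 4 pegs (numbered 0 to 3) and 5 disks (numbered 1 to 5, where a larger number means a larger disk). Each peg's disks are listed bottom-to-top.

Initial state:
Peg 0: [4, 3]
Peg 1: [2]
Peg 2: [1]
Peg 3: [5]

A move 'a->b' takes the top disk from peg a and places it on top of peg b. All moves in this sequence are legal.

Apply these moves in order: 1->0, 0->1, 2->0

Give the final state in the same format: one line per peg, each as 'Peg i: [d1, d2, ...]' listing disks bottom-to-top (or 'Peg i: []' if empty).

Answer: Peg 0: [4, 3, 1]
Peg 1: [2]
Peg 2: []
Peg 3: [5]

Derivation:
After move 1 (1->0):
Peg 0: [4, 3, 2]
Peg 1: []
Peg 2: [1]
Peg 3: [5]

After move 2 (0->1):
Peg 0: [4, 3]
Peg 1: [2]
Peg 2: [1]
Peg 3: [5]

After move 3 (2->0):
Peg 0: [4, 3, 1]
Peg 1: [2]
Peg 2: []
Peg 3: [5]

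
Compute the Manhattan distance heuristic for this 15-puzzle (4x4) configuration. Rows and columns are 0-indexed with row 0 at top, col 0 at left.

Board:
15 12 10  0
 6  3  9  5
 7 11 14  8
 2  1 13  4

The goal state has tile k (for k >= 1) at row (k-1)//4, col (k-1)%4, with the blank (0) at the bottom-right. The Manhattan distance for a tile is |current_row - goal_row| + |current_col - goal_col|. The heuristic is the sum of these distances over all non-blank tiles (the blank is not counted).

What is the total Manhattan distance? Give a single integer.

Tile 15: (0,0)->(3,2) = 5
Tile 12: (0,1)->(2,3) = 4
Tile 10: (0,2)->(2,1) = 3
Tile 6: (1,0)->(1,1) = 1
Tile 3: (1,1)->(0,2) = 2
Tile 9: (1,2)->(2,0) = 3
Tile 5: (1,3)->(1,0) = 3
Tile 7: (2,0)->(1,2) = 3
Tile 11: (2,1)->(2,2) = 1
Tile 14: (2,2)->(3,1) = 2
Tile 8: (2,3)->(1,3) = 1
Tile 2: (3,0)->(0,1) = 4
Tile 1: (3,1)->(0,0) = 4
Tile 13: (3,2)->(3,0) = 2
Tile 4: (3,3)->(0,3) = 3
Sum: 5 + 4 + 3 + 1 + 2 + 3 + 3 + 3 + 1 + 2 + 1 + 4 + 4 + 2 + 3 = 41

Answer: 41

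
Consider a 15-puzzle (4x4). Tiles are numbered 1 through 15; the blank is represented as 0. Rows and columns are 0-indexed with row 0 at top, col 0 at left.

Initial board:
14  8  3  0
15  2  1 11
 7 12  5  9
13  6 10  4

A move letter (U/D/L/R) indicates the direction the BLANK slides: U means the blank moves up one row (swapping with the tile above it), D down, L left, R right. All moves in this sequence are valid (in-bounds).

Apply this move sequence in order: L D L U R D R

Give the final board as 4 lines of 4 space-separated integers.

Answer: 14  1  2  3
15  8 11  0
 7 12  5  9
13  6 10  4

Derivation:
After move 1 (L):
14  8  0  3
15  2  1 11
 7 12  5  9
13  6 10  4

After move 2 (D):
14  8  1  3
15  2  0 11
 7 12  5  9
13  6 10  4

After move 3 (L):
14  8  1  3
15  0  2 11
 7 12  5  9
13  6 10  4

After move 4 (U):
14  0  1  3
15  8  2 11
 7 12  5  9
13  6 10  4

After move 5 (R):
14  1  0  3
15  8  2 11
 7 12  5  9
13  6 10  4

After move 6 (D):
14  1  2  3
15  8  0 11
 7 12  5  9
13  6 10  4

After move 7 (R):
14  1  2  3
15  8 11  0
 7 12  5  9
13  6 10  4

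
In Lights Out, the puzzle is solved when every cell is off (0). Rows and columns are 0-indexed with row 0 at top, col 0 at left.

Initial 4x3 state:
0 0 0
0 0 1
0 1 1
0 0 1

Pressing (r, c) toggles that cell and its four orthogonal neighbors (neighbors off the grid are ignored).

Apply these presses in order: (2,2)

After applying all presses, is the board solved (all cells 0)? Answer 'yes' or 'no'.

Answer: yes

Derivation:
After press 1 at (2,2):
0 0 0
0 0 0
0 0 0
0 0 0

Lights still on: 0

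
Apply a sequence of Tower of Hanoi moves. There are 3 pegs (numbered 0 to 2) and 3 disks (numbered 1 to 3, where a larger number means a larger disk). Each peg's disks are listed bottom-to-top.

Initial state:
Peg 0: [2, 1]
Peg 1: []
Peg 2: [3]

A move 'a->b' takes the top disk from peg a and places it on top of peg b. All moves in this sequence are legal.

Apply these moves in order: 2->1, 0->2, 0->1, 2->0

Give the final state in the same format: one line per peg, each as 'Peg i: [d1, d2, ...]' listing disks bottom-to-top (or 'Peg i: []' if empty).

Answer: Peg 0: [1]
Peg 1: [3, 2]
Peg 2: []

Derivation:
After move 1 (2->1):
Peg 0: [2, 1]
Peg 1: [3]
Peg 2: []

After move 2 (0->2):
Peg 0: [2]
Peg 1: [3]
Peg 2: [1]

After move 3 (0->1):
Peg 0: []
Peg 1: [3, 2]
Peg 2: [1]

After move 4 (2->0):
Peg 0: [1]
Peg 1: [3, 2]
Peg 2: []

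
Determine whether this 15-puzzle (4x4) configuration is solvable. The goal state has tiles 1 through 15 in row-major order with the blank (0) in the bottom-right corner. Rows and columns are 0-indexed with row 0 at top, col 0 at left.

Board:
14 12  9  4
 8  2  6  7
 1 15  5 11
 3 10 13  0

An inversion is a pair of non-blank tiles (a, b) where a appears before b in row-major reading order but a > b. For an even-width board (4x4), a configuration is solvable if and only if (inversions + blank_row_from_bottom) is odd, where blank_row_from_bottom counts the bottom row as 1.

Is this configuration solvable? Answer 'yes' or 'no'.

Answer: yes

Derivation:
Inversions: 56
Blank is in row 3 (0-indexed from top), which is row 1 counting from the bottom (bottom = 1).
56 + 1 = 57, which is odd, so the puzzle is solvable.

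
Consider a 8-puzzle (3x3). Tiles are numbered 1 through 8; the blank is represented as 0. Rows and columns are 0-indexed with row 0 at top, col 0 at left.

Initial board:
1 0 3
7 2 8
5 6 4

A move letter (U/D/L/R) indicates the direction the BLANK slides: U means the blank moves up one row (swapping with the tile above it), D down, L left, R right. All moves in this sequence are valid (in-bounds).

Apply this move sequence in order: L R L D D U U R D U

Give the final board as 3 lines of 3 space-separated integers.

After move 1 (L):
0 1 3
7 2 8
5 6 4

After move 2 (R):
1 0 3
7 2 8
5 6 4

After move 3 (L):
0 1 3
7 2 8
5 6 4

After move 4 (D):
7 1 3
0 2 8
5 6 4

After move 5 (D):
7 1 3
5 2 8
0 6 4

After move 6 (U):
7 1 3
0 2 8
5 6 4

After move 7 (U):
0 1 3
7 2 8
5 6 4

After move 8 (R):
1 0 3
7 2 8
5 6 4

After move 9 (D):
1 2 3
7 0 8
5 6 4

After move 10 (U):
1 0 3
7 2 8
5 6 4

Answer: 1 0 3
7 2 8
5 6 4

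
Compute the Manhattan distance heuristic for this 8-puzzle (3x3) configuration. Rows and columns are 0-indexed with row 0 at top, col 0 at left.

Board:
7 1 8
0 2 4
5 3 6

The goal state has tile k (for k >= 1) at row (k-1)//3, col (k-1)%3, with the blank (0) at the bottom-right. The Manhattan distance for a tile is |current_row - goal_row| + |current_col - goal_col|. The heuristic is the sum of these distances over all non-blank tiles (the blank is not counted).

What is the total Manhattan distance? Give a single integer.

Tile 7: at (0,0), goal (2,0), distance |0-2|+|0-0| = 2
Tile 1: at (0,1), goal (0,0), distance |0-0|+|1-0| = 1
Tile 8: at (0,2), goal (2,1), distance |0-2|+|2-1| = 3
Tile 2: at (1,1), goal (0,1), distance |1-0|+|1-1| = 1
Tile 4: at (1,2), goal (1,0), distance |1-1|+|2-0| = 2
Tile 5: at (2,0), goal (1,1), distance |2-1|+|0-1| = 2
Tile 3: at (2,1), goal (0,2), distance |2-0|+|1-2| = 3
Tile 6: at (2,2), goal (1,2), distance |2-1|+|2-2| = 1
Sum: 2 + 1 + 3 + 1 + 2 + 2 + 3 + 1 = 15

Answer: 15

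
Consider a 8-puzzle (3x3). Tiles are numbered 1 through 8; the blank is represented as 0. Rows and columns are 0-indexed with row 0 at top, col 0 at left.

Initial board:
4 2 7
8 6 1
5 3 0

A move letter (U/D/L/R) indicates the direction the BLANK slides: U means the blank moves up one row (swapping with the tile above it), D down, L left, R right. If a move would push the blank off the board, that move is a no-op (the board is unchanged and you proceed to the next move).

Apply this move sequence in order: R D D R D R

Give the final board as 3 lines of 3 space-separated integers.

Answer: 4 2 7
8 6 1
5 3 0

Derivation:
After move 1 (R):
4 2 7
8 6 1
5 3 0

After move 2 (D):
4 2 7
8 6 1
5 3 0

After move 3 (D):
4 2 7
8 6 1
5 3 0

After move 4 (R):
4 2 7
8 6 1
5 3 0

After move 5 (D):
4 2 7
8 6 1
5 3 0

After move 6 (R):
4 2 7
8 6 1
5 3 0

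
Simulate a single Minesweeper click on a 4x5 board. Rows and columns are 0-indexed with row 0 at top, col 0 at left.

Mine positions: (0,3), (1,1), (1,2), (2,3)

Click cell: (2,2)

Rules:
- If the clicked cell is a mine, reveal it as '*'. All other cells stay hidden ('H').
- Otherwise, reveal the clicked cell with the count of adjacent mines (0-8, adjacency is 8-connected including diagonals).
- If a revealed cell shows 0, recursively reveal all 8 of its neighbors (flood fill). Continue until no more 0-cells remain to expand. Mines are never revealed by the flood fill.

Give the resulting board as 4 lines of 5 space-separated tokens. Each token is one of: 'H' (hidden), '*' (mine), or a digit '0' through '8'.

H H H H H
H H H H H
H H 3 H H
H H H H H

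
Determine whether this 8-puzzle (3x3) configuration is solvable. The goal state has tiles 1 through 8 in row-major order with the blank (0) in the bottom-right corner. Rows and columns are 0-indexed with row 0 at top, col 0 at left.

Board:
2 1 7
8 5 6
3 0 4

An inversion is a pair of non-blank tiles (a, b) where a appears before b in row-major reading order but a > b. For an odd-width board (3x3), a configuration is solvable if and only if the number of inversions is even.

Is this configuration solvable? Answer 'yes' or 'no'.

Answer: no

Derivation:
Inversions (pairs i<j in row-major order where tile[i] > tile[j] > 0): 13
13 is odd, so the puzzle is not solvable.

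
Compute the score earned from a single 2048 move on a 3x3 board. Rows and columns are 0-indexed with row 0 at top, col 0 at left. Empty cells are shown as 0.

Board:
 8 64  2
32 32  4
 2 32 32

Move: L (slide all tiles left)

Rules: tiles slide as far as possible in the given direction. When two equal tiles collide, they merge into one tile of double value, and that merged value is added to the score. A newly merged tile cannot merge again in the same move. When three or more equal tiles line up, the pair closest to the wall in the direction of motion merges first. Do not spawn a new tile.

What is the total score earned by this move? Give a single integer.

Answer: 128

Derivation:
Slide left:
row 0: [8, 64, 2] -> [8, 64, 2]  score +0 (running 0)
row 1: [32, 32, 4] -> [64, 4, 0]  score +64 (running 64)
row 2: [2, 32, 32] -> [2, 64, 0]  score +64 (running 128)
Board after move:
 8 64  2
64  4  0
 2 64  0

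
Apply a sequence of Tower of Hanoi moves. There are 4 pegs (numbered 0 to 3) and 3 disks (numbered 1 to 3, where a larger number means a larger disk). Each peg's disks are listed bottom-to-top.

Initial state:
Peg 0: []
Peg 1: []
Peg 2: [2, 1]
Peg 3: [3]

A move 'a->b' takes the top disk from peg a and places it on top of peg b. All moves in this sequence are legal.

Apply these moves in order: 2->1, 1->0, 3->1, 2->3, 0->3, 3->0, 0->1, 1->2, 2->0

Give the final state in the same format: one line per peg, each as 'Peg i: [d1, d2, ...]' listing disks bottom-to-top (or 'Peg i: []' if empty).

After move 1 (2->1):
Peg 0: []
Peg 1: [1]
Peg 2: [2]
Peg 3: [3]

After move 2 (1->0):
Peg 0: [1]
Peg 1: []
Peg 2: [2]
Peg 3: [3]

After move 3 (3->1):
Peg 0: [1]
Peg 1: [3]
Peg 2: [2]
Peg 3: []

After move 4 (2->3):
Peg 0: [1]
Peg 1: [3]
Peg 2: []
Peg 3: [2]

After move 5 (0->3):
Peg 0: []
Peg 1: [3]
Peg 2: []
Peg 3: [2, 1]

After move 6 (3->0):
Peg 0: [1]
Peg 1: [3]
Peg 2: []
Peg 3: [2]

After move 7 (0->1):
Peg 0: []
Peg 1: [3, 1]
Peg 2: []
Peg 3: [2]

After move 8 (1->2):
Peg 0: []
Peg 1: [3]
Peg 2: [1]
Peg 3: [2]

After move 9 (2->0):
Peg 0: [1]
Peg 1: [3]
Peg 2: []
Peg 3: [2]

Answer: Peg 0: [1]
Peg 1: [3]
Peg 2: []
Peg 3: [2]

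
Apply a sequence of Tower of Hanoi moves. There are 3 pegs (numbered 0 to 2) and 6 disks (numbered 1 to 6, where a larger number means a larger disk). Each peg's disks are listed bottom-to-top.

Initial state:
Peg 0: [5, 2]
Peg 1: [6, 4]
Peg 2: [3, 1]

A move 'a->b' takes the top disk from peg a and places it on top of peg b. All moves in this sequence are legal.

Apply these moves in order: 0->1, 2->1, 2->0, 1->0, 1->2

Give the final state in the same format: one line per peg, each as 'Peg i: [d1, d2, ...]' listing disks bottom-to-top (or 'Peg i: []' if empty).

Answer: Peg 0: [5, 3, 1]
Peg 1: [6, 4]
Peg 2: [2]

Derivation:
After move 1 (0->1):
Peg 0: [5]
Peg 1: [6, 4, 2]
Peg 2: [3, 1]

After move 2 (2->1):
Peg 0: [5]
Peg 1: [6, 4, 2, 1]
Peg 2: [3]

After move 3 (2->0):
Peg 0: [5, 3]
Peg 1: [6, 4, 2, 1]
Peg 2: []

After move 4 (1->0):
Peg 0: [5, 3, 1]
Peg 1: [6, 4, 2]
Peg 2: []

After move 5 (1->2):
Peg 0: [5, 3, 1]
Peg 1: [6, 4]
Peg 2: [2]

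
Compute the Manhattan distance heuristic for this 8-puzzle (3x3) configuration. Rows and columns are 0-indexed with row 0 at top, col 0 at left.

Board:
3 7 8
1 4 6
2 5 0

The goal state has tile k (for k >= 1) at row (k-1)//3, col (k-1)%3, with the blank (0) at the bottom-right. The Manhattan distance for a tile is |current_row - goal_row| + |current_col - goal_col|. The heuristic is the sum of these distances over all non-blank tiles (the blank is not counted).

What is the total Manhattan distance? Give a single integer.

Answer: 14

Derivation:
Tile 3: at (0,0), goal (0,2), distance |0-0|+|0-2| = 2
Tile 7: at (0,1), goal (2,0), distance |0-2|+|1-0| = 3
Tile 8: at (0,2), goal (2,1), distance |0-2|+|2-1| = 3
Tile 1: at (1,0), goal (0,0), distance |1-0|+|0-0| = 1
Tile 4: at (1,1), goal (1,0), distance |1-1|+|1-0| = 1
Tile 6: at (1,2), goal (1,2), distance |1-1|+|2-2| = 0
Tile 2: at (2,0), goal (0,1), distance |2-0|+|0-1| = 3
Tile 5: at (2,1), goal (1,1), distance |2-1|+|1-1| = 1
Sum: 2 + 3 + 3 + 1 + 1 + 0 + 3 + 1 = 14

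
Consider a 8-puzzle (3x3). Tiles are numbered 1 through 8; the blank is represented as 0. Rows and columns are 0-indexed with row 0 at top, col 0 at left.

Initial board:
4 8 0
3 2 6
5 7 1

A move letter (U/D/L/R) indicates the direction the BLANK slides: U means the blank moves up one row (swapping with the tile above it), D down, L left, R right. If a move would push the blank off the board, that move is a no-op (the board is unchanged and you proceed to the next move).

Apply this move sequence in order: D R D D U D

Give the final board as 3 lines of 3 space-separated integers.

After move 1 (D):
4 8 6
3 2 0
5 7 1

After move 2 (R):
4 8 6
3 2 0
5 7 1

After move 3 (D):
4 8 6
3 2 1
5 7 0

After move 4 (D):
4 8 6
3 2 1
5 7 0

After move 5 (U):
4 8 6
3 2 0
5 7 1

After move 6 (D):
4 8 6
3 2 1
5 7 0

Answer: 4 8 6
3 2 1
5 7 0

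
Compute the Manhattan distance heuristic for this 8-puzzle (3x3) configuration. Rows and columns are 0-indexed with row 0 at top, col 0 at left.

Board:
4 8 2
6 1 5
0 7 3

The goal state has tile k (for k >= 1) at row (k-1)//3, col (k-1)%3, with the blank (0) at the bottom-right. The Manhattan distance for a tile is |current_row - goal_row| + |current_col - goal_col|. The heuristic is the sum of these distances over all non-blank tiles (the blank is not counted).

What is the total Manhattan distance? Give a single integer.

Tile 4: at (0,0), goal (1,0), distance |0-1|+|0-0| = 1
Tile 8: at (0,1), goal (2,1), distance |0-2|+|1-1| = 2
Tile 2: at (0,2), goal (0,1), distance |0-0|+|2-1| = 1
Tile 6: at (1,0), goal (1,2), distance |1-1|+|0-2| = 2
Tile 1: at (1,1), goal (0,0), distance |1-0|+|1-0| = 2
Tile 5: at (1,2), goal (1,1), distance |1-1|+|2-1| = 1
Tile 7: at (2,1), goal (2,0), distance |2-2|+|1-0| = 1
Tile 3: at (2,2), goal (0,2), distance |2-0|+|2-2| = 2
Sum: 1 + 2 + 1 + 2 + 2 + 1 + 1 + 2 = 12

Answer: 12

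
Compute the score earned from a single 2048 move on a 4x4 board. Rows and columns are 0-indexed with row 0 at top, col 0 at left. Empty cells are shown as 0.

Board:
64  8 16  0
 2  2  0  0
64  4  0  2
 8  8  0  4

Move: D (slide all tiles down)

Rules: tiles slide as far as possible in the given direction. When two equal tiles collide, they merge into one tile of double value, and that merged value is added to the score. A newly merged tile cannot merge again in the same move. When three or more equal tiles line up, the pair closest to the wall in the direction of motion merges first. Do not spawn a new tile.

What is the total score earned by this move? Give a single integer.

Slide down:
col 0: [64, 2, 64, 8] -> [64, 2, 64, 8]  score +0 (running 0)
col 1: [8, 2, 4, 8] -> [8, 2, 4, 8]  score +0 (running 0)
col 2: [16, 0, 0, 0] -> [0, 0, 0, 16]  score +0 (running 0)
col 3: [0, 0, 2, 4] -> [0, 0, 2, 4]  score +0 (running 0)
Board after move:
64  8  0  0
 2  2  0  0
64  4  0  2
 8  8 16  4

Answer: 0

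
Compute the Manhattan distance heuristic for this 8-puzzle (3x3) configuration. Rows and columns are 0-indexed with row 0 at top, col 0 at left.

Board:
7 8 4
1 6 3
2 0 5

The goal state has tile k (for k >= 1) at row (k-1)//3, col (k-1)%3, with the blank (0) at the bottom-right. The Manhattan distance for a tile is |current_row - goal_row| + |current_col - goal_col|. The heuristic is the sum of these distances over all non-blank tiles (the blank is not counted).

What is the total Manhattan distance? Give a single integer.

Tile 7: (0,0)->(2,0) = 2
Tile 8: (0,1)->(2,1) = 2
Tile 4: (0,2)->(1,0) = 3
Tile 1: (1,0)->(0,0) = 1
Tile 6: (1,1)->(1,2) = 1
Tile 3: (1,2)->(0,2) = 1
Tile 2: (2,0)->(0,1) = 3
Tile 5: (2,2)->(1,1) = 2
Sum: 2 + 2 + 3 + 1 + 1 + 1 + 3 + 2 = 15

Answer: 15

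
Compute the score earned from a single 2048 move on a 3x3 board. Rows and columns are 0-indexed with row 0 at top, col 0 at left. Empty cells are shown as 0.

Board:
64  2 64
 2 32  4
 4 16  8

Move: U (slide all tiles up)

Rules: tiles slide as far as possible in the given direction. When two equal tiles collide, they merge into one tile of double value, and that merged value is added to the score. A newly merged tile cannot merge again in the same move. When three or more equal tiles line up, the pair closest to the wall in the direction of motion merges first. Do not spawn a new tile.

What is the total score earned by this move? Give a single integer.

Answer: 0

Derivation:
Slide up:
col 0: [64, 2, 4] -> [64, 2, 4]  score +0 (running 0)
col 1: [2, 32, 16] -> [2, 32, 16]  score +0 (running 0)
col 2: [64, 4, 8] -> [64, 4, 8]  score +0 (running 0)
Board after move:
64  2 64
 2 32  4
 4 16  8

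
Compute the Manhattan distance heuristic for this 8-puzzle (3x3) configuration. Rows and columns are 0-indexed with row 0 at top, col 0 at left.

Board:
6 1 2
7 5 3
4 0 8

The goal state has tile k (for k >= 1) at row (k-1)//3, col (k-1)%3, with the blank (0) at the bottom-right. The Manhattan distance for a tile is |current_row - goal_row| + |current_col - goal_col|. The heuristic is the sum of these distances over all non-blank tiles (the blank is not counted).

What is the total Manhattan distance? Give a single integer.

Answer: 9

Derivation:
Tile 6: (0,0)->(1,2) = 3
Tile 1: (0,1)->(0,0) = 1
Tile 2: (0,2)->(0,1) = 1
Tile 7: (1,0)->(2,0) = 1
Tile 5: (1,1)->(1,1) = 0
Tile 3: (1,2)->(0,2) = 1
Tile 4: (2,0)->(1,0) = 1
Tile 8: (2,2)->(2,1) = 1
Sum: 3 + 1 + 1 + 1 + 0 + 1 + 1 + 1 = 9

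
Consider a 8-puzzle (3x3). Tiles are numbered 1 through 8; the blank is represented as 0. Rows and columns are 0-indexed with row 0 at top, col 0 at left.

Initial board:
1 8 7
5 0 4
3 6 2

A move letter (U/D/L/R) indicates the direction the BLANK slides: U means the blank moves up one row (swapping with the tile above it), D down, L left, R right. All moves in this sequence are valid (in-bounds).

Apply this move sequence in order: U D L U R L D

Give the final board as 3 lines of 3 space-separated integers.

After move 1 (U):
1 0 7
5 8 4
3 6 2

After move 2 (D):
1 8 7
5 0 4
3 6 2

After move 3 (L):
1 8 7
0 5 4
3 6 2

After move 4 (U):
0 8 7
1 5 4
3 6 2

After move 5 (R):
8 0 7
1 5 4
3 6 2

After move 6 (L):
0 8 7
1 5 4
3 6 2

After move 7 (D):
1 8 7
0 5 4
3 6 2

Answer: 1 8 7
0 5 4
3 6 2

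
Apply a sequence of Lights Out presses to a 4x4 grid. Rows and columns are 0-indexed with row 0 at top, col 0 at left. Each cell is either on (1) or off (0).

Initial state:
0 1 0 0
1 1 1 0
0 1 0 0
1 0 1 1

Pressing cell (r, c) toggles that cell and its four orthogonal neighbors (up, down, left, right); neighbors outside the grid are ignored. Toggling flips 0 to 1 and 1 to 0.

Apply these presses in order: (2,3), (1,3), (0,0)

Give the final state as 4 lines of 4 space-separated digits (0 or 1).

After press 1 at (2,3):
0 1 0 0
1 1 1 1
0 1 1 1
1 0 1 0

After press 2 at (1,3):
0 1 0 1
1 1 0 0
0 1 1 0
1 0 1 0

After press 3 at (0,0):
1 0 0 1
0 1 0 0
0 1 1 0
1 0 1 0

Answer: 1 0 0 1
0 1 0 0
0 1 1 0
1 0 1 0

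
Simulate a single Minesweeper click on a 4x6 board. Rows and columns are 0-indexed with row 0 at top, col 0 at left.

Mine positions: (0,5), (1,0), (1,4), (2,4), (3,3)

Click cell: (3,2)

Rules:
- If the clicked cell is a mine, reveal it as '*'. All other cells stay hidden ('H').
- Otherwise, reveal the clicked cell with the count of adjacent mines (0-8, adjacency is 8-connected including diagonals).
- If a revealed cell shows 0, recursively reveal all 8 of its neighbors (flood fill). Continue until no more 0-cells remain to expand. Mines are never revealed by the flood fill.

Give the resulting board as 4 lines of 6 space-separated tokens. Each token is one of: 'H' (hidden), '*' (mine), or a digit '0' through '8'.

H H H H H H
H H H H H H
H H H H H H
H H 1 H H H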